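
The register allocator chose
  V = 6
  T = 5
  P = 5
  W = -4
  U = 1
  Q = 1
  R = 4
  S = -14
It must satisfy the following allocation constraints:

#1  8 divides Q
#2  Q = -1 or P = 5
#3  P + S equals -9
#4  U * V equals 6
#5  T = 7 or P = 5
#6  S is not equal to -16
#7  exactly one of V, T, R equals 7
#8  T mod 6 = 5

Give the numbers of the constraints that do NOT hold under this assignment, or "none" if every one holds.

#1 1 = 8*0 + 1, so 8 does not divide 1  fails
#2 Q = 1 ≠ -1, but P = 5 = 5 (second disjunct)  holds
#3 P + S = 5 + (-14) = -9  holds
#4 U * V = 1 * 6 = 6  holds
#5 T = 5 ≠ 7, but P = 5 = 5 (second disjunct)  holds
#6 S = -14, and -14 ≠ -16  holds
#7 V=6, T=5, R=4; 0 of them equal 7, not exactly one  fails
#8 5 mod 6 = 5  holds

Constraints 1, 7 do not hold.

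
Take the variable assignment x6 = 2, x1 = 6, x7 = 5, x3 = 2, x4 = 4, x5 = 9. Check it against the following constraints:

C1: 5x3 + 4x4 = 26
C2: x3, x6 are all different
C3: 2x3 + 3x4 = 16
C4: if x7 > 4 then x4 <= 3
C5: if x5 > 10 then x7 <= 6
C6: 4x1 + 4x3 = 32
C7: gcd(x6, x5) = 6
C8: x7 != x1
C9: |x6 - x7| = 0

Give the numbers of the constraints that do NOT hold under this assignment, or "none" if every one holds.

Constraints 2, 4, 7, and 9 do not hold.

C1: 5x3 + 4x4 = 5(2) + 4(4) = 26  true
C2: x3 = x6 = 2, not all different  false
C3: 2x3 + 3x4 = 2(2) + 3(4) = 16  true
C4: x7 = 5 > 4, so we need x4 ≤ 3; but x4 = 4 > 3  false
C5: x5 = 9, not > 10; antecedent false, conditional vacuously true  true
C6: 4x1 + 4x3 = 4(6) + 4(2) = 32  true
C7: gcd(2, 9) = 1, not 6  false
C8: x7 = 5, x1 = 6; distinct  true
C9: |2 - 5| = 3, not 0  false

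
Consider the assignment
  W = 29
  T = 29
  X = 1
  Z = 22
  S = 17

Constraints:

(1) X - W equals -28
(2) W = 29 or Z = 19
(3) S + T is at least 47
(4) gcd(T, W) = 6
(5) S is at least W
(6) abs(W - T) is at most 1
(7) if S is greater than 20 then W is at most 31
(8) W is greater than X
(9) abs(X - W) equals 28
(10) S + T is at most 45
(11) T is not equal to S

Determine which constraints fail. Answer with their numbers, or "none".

(1) X - W = 1 - 29 = -28 — holds.
(2) W = 29 = 29 (first disjunct) — holds.
(3) S + T = 17 + 29 = 46; 46 < 47, bound 47 not met — fails.
(4) gcd(29, 29) = 29, not 6 — fails.
(5) S = 17, W = 29; 17 < 29 (want ≥) — fails.
(6) abs(29 - 29) = 0; 0 ≤ 1 — holds.
(7) S = 17, not > 20; antecedent false, conditional vacuously true — holds.
(8) W = 29, X = 1; 29 > 1 — holds.
(9) abs(1 - 29) = 28 — holds.
(10) S + T = 17 + 29 = 46; 46 > 45, bound 45 not met — fails.
(11) T = 29, S = 17; distinct — holds.

The assignment fails constraints 3, 4, 5, and 10.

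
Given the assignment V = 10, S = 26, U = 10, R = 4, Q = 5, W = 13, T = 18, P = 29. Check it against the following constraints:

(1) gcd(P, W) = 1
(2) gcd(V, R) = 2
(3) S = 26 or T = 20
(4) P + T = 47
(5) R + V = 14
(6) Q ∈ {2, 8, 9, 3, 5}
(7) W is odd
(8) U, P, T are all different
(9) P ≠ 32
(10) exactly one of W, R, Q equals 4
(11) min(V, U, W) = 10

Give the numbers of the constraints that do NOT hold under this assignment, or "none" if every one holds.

No violations.

(1) gcd(29, 13) = 1  holds
(2) gcd(10, 4) = 2  holds
(3) S = 26 = 26 (first disjunct)  holds
(4) P + T = 29 + 18 = 47  holds
(5) R + V = 4 + 10 = 14  holds
(6) Q = 5 is in {2, 8, 9, 3, 5}  holds
(7) W = 13 is odd  holds
(8) values 10, 29, 18 are pairwise distinct  holds
(9) P = 29, and 29 ≠ 32  holds
(10) W=13, R=4, Q=5; 1 of them equals 4  holds
(11) min(10, 10, 13) = 10  holds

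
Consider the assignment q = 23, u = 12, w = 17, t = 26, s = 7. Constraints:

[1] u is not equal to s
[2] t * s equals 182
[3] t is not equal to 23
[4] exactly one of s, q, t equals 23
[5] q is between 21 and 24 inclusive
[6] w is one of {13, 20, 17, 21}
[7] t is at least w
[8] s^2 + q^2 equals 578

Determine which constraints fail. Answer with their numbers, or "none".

The assignment satisfies every constraint.

[1] u = 12, s = 7; distinct  true
[2] t * s = 26 * 7 = 182  true
[3] t = 26, and 26 ≠ 23  true
[4] s=7, q=23, t=26; 1 of them equals 23  true
[5] q = 23 lies in [21, 24]  true
[6] w = 17 is in {13, 20, 17, 21}  true
[7] t = 26, w = 17; 26 ≥ 17  true
[8] s^2 + q^2 = 7^2 + 23^2 = 49 + 529 = 578  true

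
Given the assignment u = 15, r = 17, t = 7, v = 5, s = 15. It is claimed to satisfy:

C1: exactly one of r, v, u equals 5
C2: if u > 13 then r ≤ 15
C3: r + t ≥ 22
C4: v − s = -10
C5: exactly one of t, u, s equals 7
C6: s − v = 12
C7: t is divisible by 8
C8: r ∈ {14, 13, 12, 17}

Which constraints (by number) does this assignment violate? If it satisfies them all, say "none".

C1: r=17, v=5, u=15; 1 of them equals 5  yes
C2: u = 15 > 13, so we need r ≤ 15; but r = 17 > 15  no
C3: r + t = 17 + 7 = 24; 24 ≥ 22  yes
C4: v − s = 5 − 15 = -10  yes
C5: t=7, u=15, s=15; 1 of them equals 7  yes
C6: s − v = 15 − 5 = 10, not 12  no
C7: 7 = 8×0 + 7, so 8 does not divide 7  no
C8: r = 17 is in {14, 13, 12, 17}  yes

Constraints 2, 6, and 7 do not hold.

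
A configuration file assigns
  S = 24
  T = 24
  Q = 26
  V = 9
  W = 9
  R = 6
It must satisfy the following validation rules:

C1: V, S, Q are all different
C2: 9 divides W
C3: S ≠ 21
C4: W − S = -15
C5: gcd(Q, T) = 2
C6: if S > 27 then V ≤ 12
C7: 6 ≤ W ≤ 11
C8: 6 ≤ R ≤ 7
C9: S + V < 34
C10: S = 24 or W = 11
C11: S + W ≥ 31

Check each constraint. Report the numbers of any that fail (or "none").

None — every constraint holds.

C1: values 9, 24, 26 are pairwise distinct  ✓
C2: 9 / 9 = 1, so 9 divides 9  ✓
C3: S = 24, and 24 ≠ 21  ✓
C4: W − S = 9 − 24 = -15  ✓
C5: gcd(26, 24) = 2  ✓
C6: S = 24, not > 27; antecedent false, conditional vacuously true  ✓
C7: W = 9 lies in [6, 11]  ✓
C8: R = 6 lies in [6, 7]  ✓
C9: S + V = 24 + 9 = 33; 33 < 34  ✓
C10: S = 24 = 24 (first disjunct)  ✓
C11: S + W = 24 + 9 = 33; 33 ≥ 31  ✓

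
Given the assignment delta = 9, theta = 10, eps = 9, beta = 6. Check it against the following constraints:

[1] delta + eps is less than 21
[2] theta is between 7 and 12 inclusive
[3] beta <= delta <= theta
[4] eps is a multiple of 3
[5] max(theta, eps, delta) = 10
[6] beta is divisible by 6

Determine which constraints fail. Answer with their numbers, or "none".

All constraints are satisfied.

[1] delta + eps = 9 + 9 = 18; 18 < 21 — holds.
[2] theta = 10 lies in [7, 12] — holds.
[3] values 6 <= 9 <= 10 — holds.
[4] 9 / 3 = 3, so 3 divides 9 — holds.
[5] max(10, 9, 9) = 10 — holds.
[6] 6 / 6 = 1, so 6 divides 6 — holds.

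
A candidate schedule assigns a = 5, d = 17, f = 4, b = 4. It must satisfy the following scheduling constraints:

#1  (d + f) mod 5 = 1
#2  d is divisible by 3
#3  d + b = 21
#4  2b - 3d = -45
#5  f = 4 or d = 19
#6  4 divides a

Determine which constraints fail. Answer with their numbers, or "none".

#1 d + f = 21; 21 mod 5 = 1  OK
#2 17 = 3*5 + 2, so 3 does not divide 17  FAIL
#3 d + b = 17 + 4 = 21  OK
#4 2b - 3d = 2(4) - 3(17) = -43, not -45  FAIL
#5 f = 4 = 4 (first disjunct)  OK
#6 5 = 4*1 + 1, so 4 does not divide 5  FAIL

Violated: 2, 4, and 6.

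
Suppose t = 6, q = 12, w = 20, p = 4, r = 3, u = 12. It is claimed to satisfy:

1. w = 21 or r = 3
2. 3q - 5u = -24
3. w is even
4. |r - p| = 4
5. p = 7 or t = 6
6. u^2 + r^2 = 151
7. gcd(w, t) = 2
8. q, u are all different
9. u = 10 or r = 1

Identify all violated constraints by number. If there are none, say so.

Constraints 4, 6, 8, and 9 do not hold.

1. w = 20 ≠ 21, but r = 3 = 3 (second disjunct)  holds
2. 3q - 5u = 3(12) - 5(12) = -24  holds
3. w = 20 is even  holds
4. |3 - 4| = 1, not 4  fails
5. p = 4 ≠ 7, but t = 6 = 6 (second disjunct)  holds
6. u^2 + r^2 = 12^2 + 3^2 = 144 + 9 = 153, not 151  fails
7. gcd(20, 6) = 2  holds
8. q = u = 12, not all different  fails
9. u = 12 ≠ 10 and r = 3 ≠ 1; both disjuncts false  fails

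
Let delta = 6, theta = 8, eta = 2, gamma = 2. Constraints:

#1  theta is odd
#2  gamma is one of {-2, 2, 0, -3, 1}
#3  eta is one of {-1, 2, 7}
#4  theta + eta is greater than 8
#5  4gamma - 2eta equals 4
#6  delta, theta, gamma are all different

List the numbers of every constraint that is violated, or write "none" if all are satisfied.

Constraint 1 does not hold.

#1 theta = 8 is even — violated.
#2 gamma = 2 is in {-2, 2, 0, -3, 1} — satisfied.
#3 eta = 2 is in {-1, 2, 7} — satisfied.
#4 theta + eta = 8 + 2 = 10; 10 > 8 — satisfied.
#5 4gamma - 2eta = 4(2) - 2(2) = 4 — satisfied.
#6 values 6, 8, 2 are pairwise distinct — satisfied.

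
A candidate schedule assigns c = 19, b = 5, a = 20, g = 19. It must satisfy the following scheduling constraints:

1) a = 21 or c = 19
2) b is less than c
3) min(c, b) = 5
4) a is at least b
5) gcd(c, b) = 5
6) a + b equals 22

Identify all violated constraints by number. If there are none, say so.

1) a = 20 ≠ 21, but c = 19 = 19 (second disjunct) — holds.
2) b = 5, c = 19; 5 < 19 — holds.
3) min(19, 5) = 5 — holds.
4) a = 20, b = 5; 20 ≥ 5 — holds.
5) gcd(19, 5) = 1, not 5 — does not hold.
6) a + b = 20 + 5 = 25, not 22 — does not hold.

Violated: 5, 6.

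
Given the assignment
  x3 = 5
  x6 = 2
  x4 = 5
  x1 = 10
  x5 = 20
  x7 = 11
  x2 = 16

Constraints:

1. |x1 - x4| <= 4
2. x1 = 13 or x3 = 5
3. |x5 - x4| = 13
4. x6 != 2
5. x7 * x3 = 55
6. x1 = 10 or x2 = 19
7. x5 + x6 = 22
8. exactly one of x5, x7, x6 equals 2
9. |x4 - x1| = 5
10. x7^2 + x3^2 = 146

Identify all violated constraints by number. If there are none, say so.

Constraints 1, 3, and 4 are violated.

1. |10 - 5| = 5; 5 > 4, exceeds bound 4  ✘
2. x1 = 10 ≠ 13, but x3 = 5 = 5 (second disjunct)  ✔
3. |20 - 5| = 15, not 13  ✘
4. x6 = 2, but 2 is required to differ  ✘
5. x7 * x3 = 11 * 5 = 55  ✔
6. x1 = 10 = 10 (first disjunct)  ✔
7. x5 + x6 = 20 + 2 = 22  ✔
8. x5=20, x7=11, x6=2; 1 of them equals 2  ✔
9. |5 - 10| = 5  ✔
10. x7^2 + x3^2 = 11^2 + 5^2 = 121 + 25 = 146  ✔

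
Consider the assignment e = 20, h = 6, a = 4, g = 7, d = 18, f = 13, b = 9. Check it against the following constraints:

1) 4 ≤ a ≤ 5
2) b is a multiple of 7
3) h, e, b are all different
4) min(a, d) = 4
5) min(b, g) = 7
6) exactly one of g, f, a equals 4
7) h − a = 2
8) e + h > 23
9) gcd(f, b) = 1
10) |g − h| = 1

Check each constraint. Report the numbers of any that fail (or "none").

1) a = 4 lies in [4, 5]  true
2) 9 = 7×1 + 2, so 7 does not divide 9  false
3) values 6, 20, 9 are pairwise distinct  true
4) min(4, 18) = 4  true
5) min(9, 7) = 7  true
6) g=7, f=13, a=4; 1 of them equals 4  true
7) h − a = 6 − 4 = 2  true
8) e + h = 20 + 6 = 26; 26 > 23  true
9) gcd(13, 9) = 1  true
10) |7 − 6| = 1  true

Constraint 2 is violated.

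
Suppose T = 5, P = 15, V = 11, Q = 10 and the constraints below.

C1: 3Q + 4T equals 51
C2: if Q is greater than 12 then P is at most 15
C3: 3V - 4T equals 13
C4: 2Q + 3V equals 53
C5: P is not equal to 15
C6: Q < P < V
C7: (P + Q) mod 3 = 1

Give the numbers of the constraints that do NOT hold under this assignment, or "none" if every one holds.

No — constraints 1, 5, 6 are not satisfied.

C1: 3Q + 4T = 3(10) + 4(5) = 50, not 51  ✗
C2: Q = 10, not > 12; antecedent false, conditional vacuously true  ✓
C3: 3V - 4T = 3(11) - 4(5) = 13  ✓
C4: 2Q + 3V = 2(10) + 3(11) = 53  ✓
C5: P = 15, but 15 is required to differ  ✗
C6: values 10, 15, 11; P = 15 is not < V = 11  ✗
C7: P + Q = 25; 25 mod 3 = 1  ✓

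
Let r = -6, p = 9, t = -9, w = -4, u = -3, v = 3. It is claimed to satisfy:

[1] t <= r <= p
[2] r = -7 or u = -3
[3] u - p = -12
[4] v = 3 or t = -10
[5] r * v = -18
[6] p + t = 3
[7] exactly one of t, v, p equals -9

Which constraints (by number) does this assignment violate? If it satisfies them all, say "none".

[1] values -9 <= -6 <= 9 — holds.
[2] r = -6 ≠ -7, but u = -3 = -3 (second disjunct) — holds.
[3] u - p = -3 - 9 = -12 — holds.
[4] v = 3 = 3 (first disjunct) — holds.
[5] r * v = -6 * 3 = -18 — holds.
[6] p + t = 9 + (-9) = 0, not 3 — fails.
[7] t=-9, v=3, p=9; 1 of them equals -9 — holds.

The assignment fails constraint 6.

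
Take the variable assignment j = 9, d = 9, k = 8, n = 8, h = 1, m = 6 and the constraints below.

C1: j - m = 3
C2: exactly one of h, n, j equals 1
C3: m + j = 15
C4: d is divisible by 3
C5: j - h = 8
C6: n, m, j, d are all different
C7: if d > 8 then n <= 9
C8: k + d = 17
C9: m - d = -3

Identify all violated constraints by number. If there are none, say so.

C1: j - m = 9 - 6 = 3 — OK.
C2: h=1, n=8, j=9; 1 of them equals 1 — OK.
C3: m + j = 6 + 9 = 15 — OK.
C4: 9 / 3 = 3, so 3 divides 9 — OK.
C5: j - h = 9 - 1 = 8 — OK.
C6: j = d = 9, not all different — violated.
C7: d = 9 > 8, so we need n ≤ 9; n = 8 ≤ 9 — OK.
C8: k + d = 8 + 9 = 17 — OK.
C9: m - d = 6 - 9 = -3 — OK.

No — constraint 6 is not satisfied.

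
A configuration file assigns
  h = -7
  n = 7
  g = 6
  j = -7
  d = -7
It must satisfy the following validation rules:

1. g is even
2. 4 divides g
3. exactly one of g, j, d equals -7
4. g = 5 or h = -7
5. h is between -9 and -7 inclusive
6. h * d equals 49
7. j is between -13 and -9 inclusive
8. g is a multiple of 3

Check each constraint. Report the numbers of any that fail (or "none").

1. g = 6 is even — holds.
2. 6 = 4*1 + 2, so 4 does not divide 6 — fails.
3. g=6, j=-7, d=-7; 2 of them equal -7, not exactly one — fails.
4. g = 6 ≠ 5, but h = -7 = -7 (second disjunct) — holds.
5. h = -7 lies in [-9, -7] — holds.
6. h * d = -7 * (-7) = 49 — holds.
7. j = -7 is outside [-13, -9] — fails.
8. 6 / 3 = 2, so 3 divides 6 — holds.

Constraints 2, 3, 7 are violated.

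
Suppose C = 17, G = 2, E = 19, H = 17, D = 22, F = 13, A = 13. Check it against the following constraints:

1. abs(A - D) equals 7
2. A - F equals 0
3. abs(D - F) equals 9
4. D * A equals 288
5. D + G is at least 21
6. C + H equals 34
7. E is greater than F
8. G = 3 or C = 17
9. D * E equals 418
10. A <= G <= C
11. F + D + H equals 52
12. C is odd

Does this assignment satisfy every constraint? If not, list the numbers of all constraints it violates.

1. abs(13 - 22) = 9, not 7 — violated.
2. A - F = 13 - 13 = 0 — satisfied.
3. abs(22 - 13) = 9 — satisfied.
4. D * A = 22 * 13 = 286, not 288 — violated.
5. D + G = 22 + 2 = 24; 24 ≥ 21 — satisfied.
6. C + H = 17 + 17 = 34 — satisfied.
7. E = 19, F = 13; 19 > 13 — satisfied.
8. G = 2 ≠ 3, but C = 17 = 17 (second disjunct) — satisfied.
9. D * E = 22 * 19 = 418 — satisfied.
10. values 13, 2, 17; A = 13 is not <= G = 2 — violated.
11. F + D + H = 13 + 22 + 17 = 52 — satisfied.
12. C = 17 is odd — satisfied.

No — constraints 1, 4, 10 are not satisfied.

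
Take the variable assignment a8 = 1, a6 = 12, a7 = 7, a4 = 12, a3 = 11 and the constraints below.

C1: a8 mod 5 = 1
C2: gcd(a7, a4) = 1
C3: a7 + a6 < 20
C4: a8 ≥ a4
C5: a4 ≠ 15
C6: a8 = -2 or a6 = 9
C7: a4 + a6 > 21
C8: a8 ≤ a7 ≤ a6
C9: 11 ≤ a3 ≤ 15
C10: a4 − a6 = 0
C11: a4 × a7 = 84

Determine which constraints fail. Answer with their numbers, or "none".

C1: 1 mod 5 = 1  yes
C2: gcd(7, 12) = 1  yes
C3: a7 + a6 = 7 + 12 = 19; 19 < 20  yes
C4: a8 = 1, a4 = 12; 1 < 12 (want ≥)  no
C5: a4 = 12, and 12 ≠ 15  yes
C6: a8 = 1 ≠ -2 and a6 = 12 ≠ 9; both disjuncts false  no
C7: a4 + a6 = 12 + 12 = 24; 24 > 21  yes
C8: values 1 ≤ 7 ≤ 12  yes
C9: a3 = 11 lies in [11, 15]  yes
C10: a4 − a6 = 12 − 12 = 0  yes
C11: a4 × a7 = 12 × 7 = 84  yes

The assignment fails constraints 4 and 6.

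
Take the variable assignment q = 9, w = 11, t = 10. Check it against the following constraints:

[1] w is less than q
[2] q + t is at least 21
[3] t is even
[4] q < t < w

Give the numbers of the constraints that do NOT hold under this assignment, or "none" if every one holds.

Violated: 1 and 2.

[1] w = 11, q = 9; 11 ≥ 9 (want <) — fails.
[2] q + t = 9 + 10 = 19; 19 < 21, bound 21 not met — fails.
[3] t = 10 is even — holds.
[4] values 9 < 10 < 11 — holds.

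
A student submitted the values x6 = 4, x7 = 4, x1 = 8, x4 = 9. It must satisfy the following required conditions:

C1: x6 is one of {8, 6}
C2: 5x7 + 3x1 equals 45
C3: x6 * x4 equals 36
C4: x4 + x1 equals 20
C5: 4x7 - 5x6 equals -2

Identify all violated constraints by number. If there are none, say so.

C1: x6 = 4 is not in {8, 6}  ✘
C2: 5x7 + 3x1 = 5(4) + 3(8) = 44, not 45  ✘
C3: x6 * x4 = 4 * 9 = 36  ✔
C4: x4 + x1 = 9 + 8 = 17, not 20  ✘
C5: 4x7 - 5x6 = 4(4) - 5(4) = -4, not -2  ✘

Violated: 1, 2, 4, and 5.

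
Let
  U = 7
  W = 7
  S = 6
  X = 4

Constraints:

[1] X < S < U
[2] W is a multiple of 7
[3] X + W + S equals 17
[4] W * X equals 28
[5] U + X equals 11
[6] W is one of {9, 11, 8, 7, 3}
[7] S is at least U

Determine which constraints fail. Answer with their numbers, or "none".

[1] values 4 < 6 < 7  true
[2] 7 / 7 = 1, so 7 divides 7  true
[3] X + W + S = 4 + 7 + 6 = 17  true
[4] W * X = 7 * 4 = 28  true
[5] U + X = 7 + 4 = 11  true
[6] W = 7 is in {9, 11, 8, 7, 3}  true
[7] S = 6, U = 7; 6 < 7 (want ≥)  false

No — constraint 7 is not satisfied.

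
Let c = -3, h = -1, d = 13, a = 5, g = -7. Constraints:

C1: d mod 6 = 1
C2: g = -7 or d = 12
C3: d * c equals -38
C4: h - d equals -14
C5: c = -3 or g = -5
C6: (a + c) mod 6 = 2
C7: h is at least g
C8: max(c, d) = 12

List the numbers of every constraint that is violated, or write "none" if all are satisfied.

C1: 13 mod 6 = 1  true
C2: g = -7 = -7 (first disjunct)  true
C3: d * c = 13 * (-3) = -39, not -38  false
C4: h - d = -1 - 13 = -14  true
C5: c = -3 = -3 (first disjunct)  true
C6: a + c = 2; 2 mod 6 = 2  true
C7: h = -1, g = -7; -1 ≥ -7  true
C8: max(-3, 13) = 13, not 12  false

Constraints 3 and 8 are violated.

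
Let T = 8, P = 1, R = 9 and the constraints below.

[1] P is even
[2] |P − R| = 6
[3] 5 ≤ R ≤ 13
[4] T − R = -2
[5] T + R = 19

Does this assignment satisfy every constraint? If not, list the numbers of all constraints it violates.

[1] P = 1 is odd  false
[2] |1 − 9| = 8, not 6  false
[3] R = 9 lies in [5, 13]  true
[4] T − R = 8 − 9 = -1, not -2  false
[5] T + R = 8 + 9 = 17, not 19  false

Constraints 1, 2, 4, 5 do not hold.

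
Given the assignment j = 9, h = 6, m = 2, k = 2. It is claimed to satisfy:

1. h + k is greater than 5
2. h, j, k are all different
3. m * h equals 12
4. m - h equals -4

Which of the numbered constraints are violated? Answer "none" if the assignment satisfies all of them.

1. h + k = 6 + 2 = 8; 8 > 5  ✓
2. values 6, 9, 2 are pairwise distinct  ✓
3. m * h = 2 * 6 = 12  ✓
4. m - h = 2 - 6 = -4  ✓

Yes — all constraints hold.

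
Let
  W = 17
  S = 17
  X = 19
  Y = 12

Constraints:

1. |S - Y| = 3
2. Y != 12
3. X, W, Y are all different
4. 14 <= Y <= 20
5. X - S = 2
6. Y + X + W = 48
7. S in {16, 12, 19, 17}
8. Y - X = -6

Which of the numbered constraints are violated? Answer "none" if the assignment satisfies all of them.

No — constraints 1, 2, 4, 8 are not satisfied.

1. |17 - 12| = 5, not 3  fails
2. Y = 12, but 12 is required to differ  fails
3. values 19, 17, 12 are pairwise distinct  holds
4. Y = 12 is outside [14, 20]  fails
5. X - S = 19 - 17 = 2  holds
6. Y + X + W = 12 + 19 + 17 = 48  holds
7. S = 17 is in {16, 12, 19, 17}  holds
8. Y - X = 12 - 19 = -7, not -6  fails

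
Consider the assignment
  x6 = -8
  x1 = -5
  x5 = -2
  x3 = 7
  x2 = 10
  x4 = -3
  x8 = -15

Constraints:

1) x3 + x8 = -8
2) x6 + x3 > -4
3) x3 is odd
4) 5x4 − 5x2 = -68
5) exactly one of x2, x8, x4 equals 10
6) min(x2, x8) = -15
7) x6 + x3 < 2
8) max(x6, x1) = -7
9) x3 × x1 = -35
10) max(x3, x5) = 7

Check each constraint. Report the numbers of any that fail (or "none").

1) x3 + x8 = 7 + (-15) = -8  ✓
2) x6 + x3 = -8 + 7 = -1; -1 > -4  ✓
3) x3 = 7 is odd  ✓
4) 5x4 − 5x2 = 5(-3) − 5(10) = -65, not -68  ✗
5) x2=10, x8=-15, x4=-3; 1 of them equals 10  ✓
6) min(10, -15) = -15  ✓
7) x6 + x3 = -8 + 7 = -1; -1 < 2  ✓
8) max(-8, -5) = -5, not -7  ✗
9) x3 × x1 = 7 × (-5) = -35  ✓
10) max(7, -2) = 7  ✓

Constraints 4, 8 do not hold.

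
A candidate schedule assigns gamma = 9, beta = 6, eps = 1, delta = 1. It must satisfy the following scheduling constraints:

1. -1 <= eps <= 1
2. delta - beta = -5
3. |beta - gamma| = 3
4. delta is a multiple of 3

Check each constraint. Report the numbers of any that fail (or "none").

Constraint 4 is violated.

1. eps = 1 lies in [-1, 1]  yes
2. delta - beta = 1 - 6 = -5  yes
3. |6 - 9| = 3  yes
4. 1 = 3*0 + 1, so 3 does not divide 1  no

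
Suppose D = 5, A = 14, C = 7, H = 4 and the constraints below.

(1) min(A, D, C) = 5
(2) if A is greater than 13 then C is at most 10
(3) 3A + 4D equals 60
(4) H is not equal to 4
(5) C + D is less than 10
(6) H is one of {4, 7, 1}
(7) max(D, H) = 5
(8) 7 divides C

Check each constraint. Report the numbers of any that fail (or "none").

The assignment fails constraints 3, 4, and 5.

(1) min(14, 5, 7) = 5  OK
(2) A = 14 > 13, so we need C ≤ 10; C = 7 ≤ 10  OK
(3) 3A + 4D = 3(14) + 4(5) = 62, not 60  FAIL
(4) H = 4, but 4 is required to differ  FAIL
(5) C + D = 7 + 5 = 12; 12 ≥ 10, bound 10 not met  FAIL
(6) H = 4 is in {4, 7, 1}  OK
(7) max(5, 4) = 5  OK
(8) 7 / 7 = 1, so 7 divides 7  OK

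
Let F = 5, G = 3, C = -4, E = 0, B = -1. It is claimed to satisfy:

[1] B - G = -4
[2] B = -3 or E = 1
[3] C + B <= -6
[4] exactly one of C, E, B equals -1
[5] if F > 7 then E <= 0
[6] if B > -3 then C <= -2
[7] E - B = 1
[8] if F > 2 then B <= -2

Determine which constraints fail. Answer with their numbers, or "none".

[1] B - G = -1 - 3 = -4  OK
[2] B = -1 ≠ -3 and E = 0 ≠ 1; both disjuncts false  FAIL
[3] C + B = -4 + (-1) = -5; -5 > -6, bound -6 not met  FAIL
[4] C=-4, E=0, B=-1; 1 of them equals -1  OK
[5] F = 5, not > 7; antecedent false, conditional vacuously true  OK
[6] B = -1 > -3, so we need C ≤ -2; C = -4 ≤ -2  OK
[7] E - B = 0 - (-1) = 1  OK
[8] F = 5 > 2, so we need B ≤ -2; but B = -1 > -2  FAIL

Violated: 2, 3, and 8.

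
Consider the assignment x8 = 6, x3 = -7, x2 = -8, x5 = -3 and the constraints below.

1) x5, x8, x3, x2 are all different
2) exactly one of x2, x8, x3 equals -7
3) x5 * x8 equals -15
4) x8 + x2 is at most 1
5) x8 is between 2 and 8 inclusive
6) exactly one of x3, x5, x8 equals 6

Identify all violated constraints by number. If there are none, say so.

The assignment fails constraint 3.

1) values -3, 6, -7, -8 are pairwise distinct — OK.
2) x2=-8, x8=6, x3=-7; 1 of them equals -7 — OK.
3) x5 * x8 = -3 * 6 = -18, not -15 — violated.
4) x8 + x2 = 6 + (-8) = -2; -2 ≤ 1 — OK.
5) x8 = 6 lies in [2, 8] — OK.
6) x3=-7, x5=-3, x8=6; 1 of them equals 6 — OK.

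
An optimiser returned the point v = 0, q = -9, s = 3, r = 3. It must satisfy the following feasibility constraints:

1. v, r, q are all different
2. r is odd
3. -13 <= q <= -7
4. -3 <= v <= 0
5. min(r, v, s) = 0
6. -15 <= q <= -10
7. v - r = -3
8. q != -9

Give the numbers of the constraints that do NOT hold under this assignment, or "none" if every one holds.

1. values 0, 3, -9 are pairwise distinct — satisfied.
2. r = 3 is odd — satisfied.
3. q = -9 lies in [-13, -7] — satisfied.
4. v = 0 lies in [-3, 0] — satisfied.
5. min(3, 0, 3) = 0 — satisfied.
6. q = -9 is outside [-15, -10] — violated.
7. v - r = 0 - 3 = -3 — satisfied.
8. q = -9, but -9 is required to differ — violated.

The assignment fails constraints 6 and 8.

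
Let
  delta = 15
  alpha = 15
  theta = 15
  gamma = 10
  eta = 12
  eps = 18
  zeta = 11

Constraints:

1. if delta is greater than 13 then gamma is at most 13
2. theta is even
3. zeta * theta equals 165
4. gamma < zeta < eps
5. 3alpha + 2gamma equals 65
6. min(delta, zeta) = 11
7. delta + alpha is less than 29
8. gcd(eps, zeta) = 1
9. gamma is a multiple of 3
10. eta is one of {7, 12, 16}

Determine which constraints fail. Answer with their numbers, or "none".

1. delta = 15 > 13, so we need gamma ≤ 13; gamma = 10 ≤ 13 — satisfied.
2. theta = 15 is odd — violated.
3. zeta * theta = 11 * 15 = 165 — satisfied.
4. values 10 < 11 < 18 — satisfied.
5. 3alpha + 2gamma = 3(15) + 2(10) = 65 — satisfied.
6. min(15, 11) = 11 — satisfied.
7. delta + alpha = 15 + 15 = 30; 30 ≥ 29, bound 29 not met — violated.
8. gcd(18, 11) = 1 — satisfied.
9. 10 = 3*3 + 1, so 3 does not divide 10 — violated.
10. eta = 12 is in {7, 12, 16} — satisfied.

Violated: 2, 7, and 9.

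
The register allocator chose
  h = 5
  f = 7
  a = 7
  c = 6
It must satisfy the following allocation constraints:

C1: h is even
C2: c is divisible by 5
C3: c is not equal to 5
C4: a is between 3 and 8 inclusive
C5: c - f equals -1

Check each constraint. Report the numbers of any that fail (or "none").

C1: h = 5 is odd  no
C2: 6 = 5*1 + 1, so 5 does not divide 6  no
C3: c = 6, and 6 ≠ 5  yes
C4: a = 7 lies in [3, 8]  yes
C5: c - f = 6 - 7 = -1  yes

Constraints 1 and 2 do not hold.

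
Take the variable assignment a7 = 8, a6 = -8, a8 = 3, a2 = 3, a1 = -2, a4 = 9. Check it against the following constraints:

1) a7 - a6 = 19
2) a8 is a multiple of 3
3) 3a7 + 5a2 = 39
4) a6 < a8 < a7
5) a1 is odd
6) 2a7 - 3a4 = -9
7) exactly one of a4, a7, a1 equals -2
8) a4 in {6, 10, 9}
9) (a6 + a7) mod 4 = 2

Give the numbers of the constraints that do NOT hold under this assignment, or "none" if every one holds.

1) a7 - a6 = 8 - (-8) = 16, not 19 — does not hold.
2) 3 / 3 = 1, so 3 divides 3 — holds.
3) 3a7 + 5a2 = 3(8) + 5(3) = 39 — holds.
4) values -8 < 3 < 8 — holds.
5) a1 = -2 is even — does not hold.
6) 2a7 - 3a4 = 2(8) - 3(9) = -11, not -9 — does not hold.
7) a4=9, a7=8, a1=-2; 1 of them equals -2 — holds.
8) a4 = 9 is in {6, 10, 9} — holds.
9) a6 + a7 = 0; 0 mod 4 = 0, not 2 — does not hold.

Violated: 1, 5, 6, and 9.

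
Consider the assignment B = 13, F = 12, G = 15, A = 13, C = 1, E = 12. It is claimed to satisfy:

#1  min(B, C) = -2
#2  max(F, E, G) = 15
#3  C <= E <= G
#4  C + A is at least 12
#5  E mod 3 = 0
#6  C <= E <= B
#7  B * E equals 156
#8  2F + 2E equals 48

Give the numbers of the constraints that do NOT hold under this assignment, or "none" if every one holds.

No — constraint 1 is not satisfied.

#1 min(13, 1) = 1, not -2 — violated.
#2 max(12, 12, 15) = 15 — OK.
#3 values 1 <= 12 <= 15 — OK.
#4 C + A = 1 + 13 = 14; 14 ≥ 12 — OK.
#5 12 mod 3 = 0 — OK.
#6 values 1 <= 12 <= 13 — OK.
#7 B * E = 13 * 12 = 156 — OK.
#8 2F + 2E = 2(12) + 2(12) = 48 — OK.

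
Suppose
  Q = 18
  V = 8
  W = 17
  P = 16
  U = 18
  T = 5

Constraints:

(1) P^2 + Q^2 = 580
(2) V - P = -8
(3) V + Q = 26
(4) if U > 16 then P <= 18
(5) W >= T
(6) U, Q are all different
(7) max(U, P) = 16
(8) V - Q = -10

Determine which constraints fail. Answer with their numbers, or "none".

Violated: 6 and 7.

(1) P^2 + Q^2 = 16^2 + 18^2 = 256 + 324 = 580  ✔
(2) V - P = 8 - 16 = -8  ✔
(3) V + Q = 8 + 18 = 26  ✔
(4) U = 18 > 16, so we need P ≤ 18; P = 16 ≤ 18  ✔
(5) W = 17, T = 5; 17 ≥ 5  ✔
(6) U = Q = 18, not all different  ✘
(7) max(18, 16) = 18, not 16  ✘
(8) V - Q = 8 - 18 = -10  ✔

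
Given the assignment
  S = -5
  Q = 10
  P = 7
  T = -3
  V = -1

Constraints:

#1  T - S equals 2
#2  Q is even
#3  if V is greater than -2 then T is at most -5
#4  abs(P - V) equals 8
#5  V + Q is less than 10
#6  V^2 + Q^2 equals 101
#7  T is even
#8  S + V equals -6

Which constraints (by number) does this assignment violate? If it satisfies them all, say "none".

#1 T - S = -3 - (-5) = 2 — holds.
#2 Q = 10 is even — holds.
#3 V = -1 > -2, so we need T ≤ -5; but T = -3 > -5 — does not hold.
#4 abs(7 - (-1)) = 8 — holds.
#5 V + Q = -1 + 10 = 9; 9 < 10 — holds.
#6 V^2 + Q^2 = (-1)^2 + 10^2 = 1 + 100 = 101 — holds.
#7 T = -3 is odd — does not hold.
#8 S + V = -5 + (-1) = -6 — holds.

No — constraints 3 and 7 are not satisfied.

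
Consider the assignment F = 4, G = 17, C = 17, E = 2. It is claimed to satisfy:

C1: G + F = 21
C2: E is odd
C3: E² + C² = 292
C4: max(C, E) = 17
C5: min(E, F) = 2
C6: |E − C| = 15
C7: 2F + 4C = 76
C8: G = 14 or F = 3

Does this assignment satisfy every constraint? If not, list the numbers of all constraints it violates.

Violated: 2, 3, 8.

C1: G + F = 17 + 4 = 21 — holds.
C2: E = 2 is even — fails.
C3: E² + C² = 2² + 17² = 4 + 289 = 293, not 292 — fails.
C4: max(17, 2) = 17 — holds.
C5: min(2, 4) = 2 — holds.
C6: |2 − 17| = 15 — holds.
C7: 2F + 4C = 2(4) + 4(17) = 76 — holds.
C8: G = 17 ≠ 14 and F = 4 ≠ 3; both disjuncts false — fails.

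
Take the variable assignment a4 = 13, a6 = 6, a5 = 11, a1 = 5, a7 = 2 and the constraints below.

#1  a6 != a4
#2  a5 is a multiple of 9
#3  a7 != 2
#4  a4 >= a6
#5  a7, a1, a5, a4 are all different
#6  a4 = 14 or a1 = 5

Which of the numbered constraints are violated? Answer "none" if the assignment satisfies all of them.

Violated: 2 and 3.

#1 a6 = 6, a4 = 13; distinct  yes
#2 11 = 9*1 + 2, so 9 does not divide 11  no
#3 a7 = 2, but 2 is required to differ  no
#4 a4 = 13, a6 = 6; 13 ≥ 6  yes
#5 values 2, 5, 11, 13 are pairwise distinct  yes
#6 a4 = 13 ≠ 14, but a1 = 5 = 5 (second disjunct)  yes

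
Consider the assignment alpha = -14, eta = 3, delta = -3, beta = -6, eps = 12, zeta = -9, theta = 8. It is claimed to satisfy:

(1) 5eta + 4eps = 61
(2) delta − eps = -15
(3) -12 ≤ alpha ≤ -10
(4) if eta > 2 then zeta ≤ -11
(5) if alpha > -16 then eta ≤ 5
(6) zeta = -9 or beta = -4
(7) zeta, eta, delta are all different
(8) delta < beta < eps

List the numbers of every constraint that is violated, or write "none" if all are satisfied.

The assignment fails constraints 1, 3, 4, 8.

(1) 5eta + 4eps = 5(3) + 4(12) = 63, not 61 — violated.
(2) delta − eps = -3 − 12 = -15 — OK.
(3) alpha = -14 is outside [-12, -10] — violated.
(4) eta = 3 > 2, so we need zeta ≤ -11; but zeta = -9 > -11 — violated.
(5) alpha = -14 > -16, so we need eta ≤ 5; eta = 3 ≤ 5 — OK.
(6) zeta = -9 = -9 (first disjunct) — OK.
(7) values -9, 3, -3 are pairwise distinct — OK.
(8) values -3, -6, 12; delta = -3 is not < beta = -6 — violated.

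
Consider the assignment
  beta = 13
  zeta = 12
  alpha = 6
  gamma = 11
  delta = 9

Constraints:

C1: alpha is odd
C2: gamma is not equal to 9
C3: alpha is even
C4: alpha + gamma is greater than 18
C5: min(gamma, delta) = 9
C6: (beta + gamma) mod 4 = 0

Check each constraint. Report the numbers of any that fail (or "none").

Constraints 1 and 4 are violated.

C1: alpha = 6 is even  ✘
C2: gamma = 11, and 11 ≠ 9  ✔
C3: alpha = 6 is even  ✔
C4: alpha + gamma = 6 + 11 = 17; 17 ≤ 18, bound 18 not met  ✘
C5: min(11, 9) = 9  ✔
C6: beta + gamma = 24; 24 mod 4 = 0  ✔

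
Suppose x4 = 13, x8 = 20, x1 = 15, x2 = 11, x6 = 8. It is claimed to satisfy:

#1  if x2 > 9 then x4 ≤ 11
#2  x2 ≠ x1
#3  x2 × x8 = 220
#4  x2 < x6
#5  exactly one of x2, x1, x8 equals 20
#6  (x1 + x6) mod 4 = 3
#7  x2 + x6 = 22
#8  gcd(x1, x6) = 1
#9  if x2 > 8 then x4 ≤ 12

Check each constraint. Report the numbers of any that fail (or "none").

#1 x2 = 11 > 9, so we need x4 ≤ 11; but x4 = 13 > 11  ✗
#2 x2 = 11, x1 = 15; distinct  ✓
#3 x2 × x8 = 11 × 20 = 220  ✓
#4 x2 = 11, x6 = 8; 11 ≥ 8 (want <)  ✗
#5 x2=11, x1=15, x8=20; 1 of them equals 20  ✓
#6 x1 + x6 = 23; 23 mod 4 = 3  ✓
#7 x2 + x6 = 11 + 8 = 19, not 22  ✗
#8 gcd(15, 8) = 1  ✓
#9 x2 = 11 > 8, so we need x4 ≤ 12; but x4 = 13 > 12  ✗

Violated: 1, 4, 7, 9.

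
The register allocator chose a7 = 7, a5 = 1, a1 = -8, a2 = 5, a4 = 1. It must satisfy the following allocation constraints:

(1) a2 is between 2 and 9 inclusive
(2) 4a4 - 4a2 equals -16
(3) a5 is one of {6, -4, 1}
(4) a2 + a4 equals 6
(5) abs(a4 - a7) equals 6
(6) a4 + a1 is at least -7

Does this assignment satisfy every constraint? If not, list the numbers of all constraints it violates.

All constraints are satisfied.

(1) a2 = 5 lies in [2, 9]  holds
(2) 4a4 - 4a2 = 4(1) - 4(5) = -16  holds
(3) a5 = 1 is in {6, -4, 1}  holds
(4) a2 + a4 = 5 + 1 = 6  holds
(5) abs(1 - 7) = 6  holds
(6) a4 + a1 = 1 + (-8) = -7; -7 ≥ -7  holds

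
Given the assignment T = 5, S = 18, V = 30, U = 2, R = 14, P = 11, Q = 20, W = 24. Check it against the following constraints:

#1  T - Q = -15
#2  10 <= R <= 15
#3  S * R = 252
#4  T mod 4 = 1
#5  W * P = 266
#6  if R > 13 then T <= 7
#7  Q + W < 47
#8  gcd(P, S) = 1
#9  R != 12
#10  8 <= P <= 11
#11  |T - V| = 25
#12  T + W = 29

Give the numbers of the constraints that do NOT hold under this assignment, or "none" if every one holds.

#1 T - Q = 5 - 20 = -15 — holds.
#2 R = 14 lies in [10, 15] — holds.
#3 S * R = 18 * 14 = 252 — holds.
#4 5 mod 4 = 1 — holds.
#5 W * P = 24 * 11 = 264, not 266 — does not hold.
#6 R = 14 > 13, so we need T ≤ 7; T = 5 ≤ 7 — holds.
#7 Q + W = 20 + 24 = 44; 44 < 47 — holds.
#8 gcd(11, 18) = 1 — holds.
#9 R = 14, and 14 ≠ 12 — holds.
#10 P = 11 lies in [8, 11] — holds.
#11 |5 - 30| = 25 — holds.
#12 T + W = 5 + 24 = 29 — holds.

Constraint 5 does not hold.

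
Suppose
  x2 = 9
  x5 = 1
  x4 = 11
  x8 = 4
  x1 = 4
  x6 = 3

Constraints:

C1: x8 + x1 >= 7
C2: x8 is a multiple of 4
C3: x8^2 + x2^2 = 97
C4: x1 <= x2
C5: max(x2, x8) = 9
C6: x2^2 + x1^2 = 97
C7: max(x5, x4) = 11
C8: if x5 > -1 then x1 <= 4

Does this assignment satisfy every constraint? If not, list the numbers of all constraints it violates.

C1: x8 + x1 = 4 + 4 = 8; 8 ≥ 7 — OK.
C2: 4 / 4 = 1, so 4 divides 4 — OK.
C3: x8^2 + x2^2 = 4^2 + 9^2 = 16 + 81 = 97 — OK.
C4: x1 = 4, x2 = 9; 4 ≤ 9 — OK.
C5: max(9, 4) = 9 — OK.
C6: x2^2 + x1^2 = 9^2 + 4^2 = 81 + 16 = 97 — OK.
C7: max(1, 11) = 11 — OK.
C8: x5 = 1 > -1, so we need x1 ≤ 4; x1 = 4 ≤ 4 — OK.

Yes — all constraints hold.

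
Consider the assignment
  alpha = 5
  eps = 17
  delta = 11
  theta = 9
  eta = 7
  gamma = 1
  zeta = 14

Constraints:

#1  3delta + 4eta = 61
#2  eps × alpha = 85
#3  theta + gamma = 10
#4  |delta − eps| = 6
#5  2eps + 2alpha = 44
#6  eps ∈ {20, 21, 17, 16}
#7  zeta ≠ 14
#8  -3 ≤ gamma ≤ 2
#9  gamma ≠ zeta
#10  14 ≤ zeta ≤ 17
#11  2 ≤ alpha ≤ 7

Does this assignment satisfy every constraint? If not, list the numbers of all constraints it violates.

Constraint 7 is violated.

#1 3delta + 4eta = 3(11) + 4(7) = 61 — holds.
#2 eps × alpha = 17 × 5 = 85 — holds.
#3 theta + gamma = 9 + 1 = 10 — holds.
#4 |11 − 17| = 6 — holds.
#5 2eps + 2alpha = 2(17) + 2(5) = 44 — holds.
#6 eps = 17 is in {20, 21, 17, 16} — holds.
#7 zeta = 14, but 14 is required to differ — fails.
#8 gamma = 1 lies in [-3, 2] — holds.
#9 gamma = 1, zeta = 14; distinct — holds.
#10 zeta = 14 lies in [14, 17] — holds.
#11 alpha = 5 lies in [2, 7] — holds.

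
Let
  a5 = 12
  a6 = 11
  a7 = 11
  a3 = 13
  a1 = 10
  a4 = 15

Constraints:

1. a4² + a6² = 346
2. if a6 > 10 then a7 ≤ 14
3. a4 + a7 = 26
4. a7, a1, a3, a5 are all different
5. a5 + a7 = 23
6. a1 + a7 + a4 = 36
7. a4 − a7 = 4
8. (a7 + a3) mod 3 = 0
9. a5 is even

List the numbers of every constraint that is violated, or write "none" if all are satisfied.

1. a4² + a6² = 15² + 11² = 225 + 121 = 346  yes
2. a6 = 11 > 10, so we need a7 ≤ 14; a7 = 11 ≤ 14  yes
3. a4 + a7 = 15 + 11 = 26  yes
4. values 11, 10, 13, 12 are pairwise distinct  yes
5. a5 + a7 = 12 + 11 = 23  yes
6. a1 + a7 + a4 = 10 + 11 + 15 = 36  yes
7. a4 − a7 = 15 − 11 = 4  yes
8. a7 + a3 = 24; 24 mod 3 = 0  yes
9. a5 = 12 is even  yes

No violations.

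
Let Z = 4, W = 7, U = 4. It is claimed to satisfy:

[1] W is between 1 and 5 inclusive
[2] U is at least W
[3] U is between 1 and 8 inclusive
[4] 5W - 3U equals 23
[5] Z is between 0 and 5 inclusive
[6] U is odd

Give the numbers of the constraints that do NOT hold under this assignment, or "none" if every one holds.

[1] W = 7 is outside [1, 5] — violated.
[2] U = 4, W = 7; 4 < 7 (want ≥) — violated.
[3] U = 4 lies in [1, 8] — satisfied.
[4] 5W - 3U = 5(7) - 3(4) = 23 — satisfied.
[5] Z = 4 lies in [0, 5] — satisfied.
[6] U = 4 is even — violated.

Constraints 1, 2, and 6 do not hold.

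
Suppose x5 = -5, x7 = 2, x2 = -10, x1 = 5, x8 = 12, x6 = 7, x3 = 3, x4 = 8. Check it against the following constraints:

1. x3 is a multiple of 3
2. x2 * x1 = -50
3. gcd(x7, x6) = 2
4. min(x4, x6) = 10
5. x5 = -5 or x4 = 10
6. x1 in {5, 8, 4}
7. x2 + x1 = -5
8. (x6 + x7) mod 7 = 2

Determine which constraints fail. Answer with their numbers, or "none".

Violated: 3, 4.

1. 3 / 3 = 1, so 3 divides 3 — OK.
2. x2 * x1 = -10 * 5 = -50 — OK.
3. gcd(2, 7) = 1, not 2 — violated.
4. min(8, 7) = 7, not 10 — violated.
5. x5 = -5 = -5 (first disjunct) — OK.
6. x1 = 5 is in {5, 8, 4} — OK.
7. x2 + x1 = -10 + 5 = -5 — OK.
8. x6 + x7 = 9; 9 mod 7 = 2 — OK.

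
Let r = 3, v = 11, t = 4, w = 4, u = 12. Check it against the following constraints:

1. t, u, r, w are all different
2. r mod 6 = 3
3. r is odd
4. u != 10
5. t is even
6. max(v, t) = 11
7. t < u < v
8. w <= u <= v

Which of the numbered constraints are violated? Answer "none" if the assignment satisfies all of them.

1. t = w = 4, not all different  FAIL
2. 3 mod 6 = 3  OK
3. r = 3 is odd  OK
4. u = 12, and 12 ≠ 10  OK
5. t = 4 is even  OK
6. max(11, 4) = 11  OK
7. values 4, 12, 11; u = 12 is not < v = 11  FAIL
8. values 4, 12, 11; u = 12 is not <= v = 11  FAIL

Constraints 1, 7, and 8 do not hold.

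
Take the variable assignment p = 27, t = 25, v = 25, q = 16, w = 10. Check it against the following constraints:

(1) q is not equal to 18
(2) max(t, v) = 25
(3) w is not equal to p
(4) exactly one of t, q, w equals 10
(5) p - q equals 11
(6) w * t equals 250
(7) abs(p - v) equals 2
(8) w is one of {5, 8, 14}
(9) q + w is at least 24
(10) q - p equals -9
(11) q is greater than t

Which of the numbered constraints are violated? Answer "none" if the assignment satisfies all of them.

(1) q = 16, and 16 ≠ 18 — satisfied.
(2) max(25, 25) = 25 — satisfied.
(3) w = 10, p = 27; distinct — satisfied.
(4) t=25, q=16, w=10; 1 of them equals 10 — satisfied.
(5) p - q = 27 - 16 = 11 — satisfied.
(6) w * t = 10 * 25 = 250 — satisfied.
(7) abs(27 - 25) = 2 — satisfied.
(8) w = 10 is not in {5, 8, 14} — violated.
(9) q + w = 16 + 10 = 26; 26 ≥ 24 — satisfied.
(10) q - p = 16 - 27 = -11, not -9 — violated.
(11) q = 16, t = 25; 16 ≤ 25 (want >) — violated.

Violated: 8, 10, 11.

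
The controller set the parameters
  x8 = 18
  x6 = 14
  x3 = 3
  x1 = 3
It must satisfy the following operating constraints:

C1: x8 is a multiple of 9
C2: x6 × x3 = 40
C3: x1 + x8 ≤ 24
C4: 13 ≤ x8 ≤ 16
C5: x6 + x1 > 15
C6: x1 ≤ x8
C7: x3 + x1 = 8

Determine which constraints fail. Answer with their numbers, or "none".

Constraints 2, 4, and 7 are violated.

C1: 18 / 9 = 2, so 9 divides 18  ✔
C2: x6 × x3 = 14 × 3 = 42, not 40  ✘
C3: x1 + x8 = 3 + 18 = 21; 21 ≤ 24  ✔
C4: x8 = 18 is outside [13, 16]  ✘
C5: x6 + x1 = 14 + 3 = 17; 17 > 15  ✔
C6: x1 = 3, x8 = 18; 3 ≤ 18  ✔
C7: x3 + x1 = 3 + 3 = 6, not 8  ✘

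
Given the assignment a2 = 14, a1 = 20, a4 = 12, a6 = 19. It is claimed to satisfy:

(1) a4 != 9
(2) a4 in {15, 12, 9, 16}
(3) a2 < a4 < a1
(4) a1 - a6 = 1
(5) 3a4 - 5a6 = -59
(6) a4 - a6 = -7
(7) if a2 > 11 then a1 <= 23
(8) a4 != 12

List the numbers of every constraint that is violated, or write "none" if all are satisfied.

(1) a4 = 12, and 12 ≠ 9 — holds.
(2) a4 = 12 is in {15, 12, 9, 16} — holds.
(3) values 14, 12, 20; a2 = 14 is not < a4 = 12 — does not hold.
(4) a1 - a6 = 20 - 19 = 1 — holds.
(5) 3a4 - 5a6 = 3(12) - 5(19) = -59 — holds.
(6) a4 - a6 = 12 - 19 = -7 — holds.
(7) a2 = 14 > 11, so we need a1 ≤ 23; a1 = 20 ≤ 23 — holds.
(8) a4 = 12, but 12 is required to differ — does not hold.

The assignment fails constraints 3 and 8.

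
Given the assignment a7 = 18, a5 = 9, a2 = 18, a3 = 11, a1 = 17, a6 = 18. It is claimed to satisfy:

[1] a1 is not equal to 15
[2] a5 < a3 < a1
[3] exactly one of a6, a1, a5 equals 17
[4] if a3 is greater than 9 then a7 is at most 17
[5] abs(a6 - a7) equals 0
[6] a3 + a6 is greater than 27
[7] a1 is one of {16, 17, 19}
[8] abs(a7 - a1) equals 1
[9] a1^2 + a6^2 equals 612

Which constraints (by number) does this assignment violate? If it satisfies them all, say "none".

[1] a1 = 17, and 17 ≠ 15 — satisfied.
[2] values 9 < 11 < 17 — satisfied.
[3] a6=18, a1=17, a5=9; 1 of them equals 17 — satisfied.
[4] a3 = 11 > 9, so we need a7 ≤ 17; but a7 = 18 > 17 — violated.
[5] abs(18 - 18) = 0 — satisfied.
[6] a3 + a6 = 11 + 18 = 29; 29 > 27 — satisfied.
[7] a1 = 17 is in {16, 17, 19} — satisfied.
[8] abs(18 - 17) = 1 — satisfied.
[9] a1^2 + a6^2 = 17^2 + 18^2 = 289 + 324 = 613, not 612 — violated.

Constraints 4 and 9 do not hold.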